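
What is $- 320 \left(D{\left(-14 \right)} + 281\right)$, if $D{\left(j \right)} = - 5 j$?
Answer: $-112320$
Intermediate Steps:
$- 320 \left(D{\left(-14 \right)} + 281\right) = - 320 \left(\left(-5\right) \left(-14\right) + 281\right) = - 320 \left(70 + 281\right) = \left(-320\right) 351 = -112320$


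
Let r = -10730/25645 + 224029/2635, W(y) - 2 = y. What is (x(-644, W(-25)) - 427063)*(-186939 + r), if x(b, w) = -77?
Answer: 215733148456695912/2702983 ≈ 7.9813e+10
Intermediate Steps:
W(y) = 2 + y
r = 1143390031/13514915 (r = -10730*1/25645 + 224029*(1/2635) = -2146/5129 + 224029/2635 = 1143390031/13514915 ≈ 84.602)
(x(-644, W(-25)) - 427063)*(-186939 + r) = (-77 - 427063)*(-186939 + 1143390031/13514915) = -427140*(-2525321305154/13514915) = 215733148456695912/2702983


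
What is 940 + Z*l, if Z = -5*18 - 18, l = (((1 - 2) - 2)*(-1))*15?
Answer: -3920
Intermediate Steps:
l = 45 (l = ((-1 - 2)*(-1))*15 = -3*(-1)*15 = 3*15 = 45)
Z = -108 (Z = -90 - 18 = -108)
940 + Z*l = 940 - 108*45 = 940 - 4860 = -3920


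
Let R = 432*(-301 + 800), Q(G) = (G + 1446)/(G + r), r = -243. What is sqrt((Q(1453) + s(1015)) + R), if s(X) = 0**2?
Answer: sqrt(2608401790)/110 ≈ 464.30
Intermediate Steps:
Q(G) = (1446 + G)/(-243 + G) (Q(G) = (G + 1446)/(G - 243) = (1446 + G)/(-243 + G))
s(X) = 0
R = 215568 (R = 432*499 = 215568)
sqrt((Q(1453) + s(1015)) + R) = sqrt(((1446 + 1453)/(-243 + 1453) + 0) + 215568) = sqrt((2899/1210 + 0) + 215568) = sqrt(2899/1210 + 215568) = sqrt(260840179/1210) = sqrt(2608401790)/110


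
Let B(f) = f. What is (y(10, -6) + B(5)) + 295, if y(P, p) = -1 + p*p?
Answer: 335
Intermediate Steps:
y(P, p) = -1 + p**2
(y(10, -6) + B(5)) + 295 = ((-1 + (-6)**2) + 5) + 295 = ((-1 + 36) + 5) + 295 = (35 + 5) + 295 = 40 + 295 = 335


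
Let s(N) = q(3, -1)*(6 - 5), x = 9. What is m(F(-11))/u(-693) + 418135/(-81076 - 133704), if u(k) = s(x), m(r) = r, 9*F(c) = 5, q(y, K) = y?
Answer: -2043149/1159812 ≈ -1.7616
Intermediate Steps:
F(c) = 5/9 (F(c) = (1/9)*5 = 5/9)
s(N) = 3 (s(N) = 3*(6 - 5) = 3*1 = 3)
u(k) = 3
m(F(-11))/u(-693) + 418135/(-81076 - 133704) = (5/9)/3 + 418135/(-81076 - 133704) = (5/9)*(1/3) + 418135/(-214780) = 5/27 + 418135*(-1/214780) = 5/27 - 83627/42956 = -2043149/1159812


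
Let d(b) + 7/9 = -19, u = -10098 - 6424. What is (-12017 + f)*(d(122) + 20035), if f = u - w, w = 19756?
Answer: -8699716415/9 ≈ -9.6664e+8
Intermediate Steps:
u = -16522
d(b) = -178/9 (d(b) = -7/9 - 19 = -178/9)
f = -36278 (f = -16522 - 1*19756 = -16522 - 19756 = -36278)
(-12017 + f)*(d(122) + 20035) = (-12017 - 36278)*(-178/9 + 20035) = -48295*180137/9 = -8699716415/9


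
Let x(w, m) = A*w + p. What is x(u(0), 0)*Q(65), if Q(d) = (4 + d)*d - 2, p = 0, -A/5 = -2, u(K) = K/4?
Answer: 0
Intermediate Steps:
u(K) = K/4 (u(K) = K*(¼) = K/4)
A = 10 (A = -5*(-2) = 10)
x(w, m) = 10*w (x(w, m) = 10*w + 0 = 10*w)
Q(d) = -2 + d*(4 + d) (Q(d) = d*(4 + d) - 2 = -2 + d*(4 + d))
x(u(0), 0)*Q(65) = (10*((¼)*0))*(-2 + 65² + 4*65) = (10*0)*(-2 + 4225 + 260) = 0*4483 = 0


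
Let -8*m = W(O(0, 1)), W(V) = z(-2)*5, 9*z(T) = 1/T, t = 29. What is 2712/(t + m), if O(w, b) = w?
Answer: 3456/37 ≈ 93.405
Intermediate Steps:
z(T) = 1/(9*T)
W(V) = -5/18 (W(V) = ((⅑)/(-2))*5 = ((⅑)*(-½))*5 = -1/18*5 = -5/18)
m = 5/144 (m = -⅛*(-5/18) = 5/144 ≈ 0.034722)
2712/(t + m) = 2712/(29 + 5/144) = 2712/(4181/144) = 2712*(144/4181) = 3456/37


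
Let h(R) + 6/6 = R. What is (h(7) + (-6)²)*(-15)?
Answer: -630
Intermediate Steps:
h(R) = -1 + R
(h(7) + (-6)²)*(-15) = ((-1 + 7) + (-6)²)*(-15) = (6 + 36)*(-15) = 42*(-15) = -630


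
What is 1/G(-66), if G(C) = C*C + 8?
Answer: 1/4364 ≈ 0.00022915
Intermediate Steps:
G(C) = 8 + C**2 (G(C) = C**2 + 8 = 8 + C**2)
1/G(-66) = 1/(8 + (-66)**2) = 1/(8 + 4356) = 1/4364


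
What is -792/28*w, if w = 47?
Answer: -9306/7 ≈ -1329.4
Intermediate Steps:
-792/28*w = -792/28*47 = -792*(1/28)*47 = -198*47/7 = -1*9306/7 = -9306/7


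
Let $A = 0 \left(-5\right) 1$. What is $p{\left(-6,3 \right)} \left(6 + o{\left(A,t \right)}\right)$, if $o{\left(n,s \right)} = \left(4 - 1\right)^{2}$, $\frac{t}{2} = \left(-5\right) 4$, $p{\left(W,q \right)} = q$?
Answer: $45$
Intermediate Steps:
$A = 0$ ($A = 0 \cdot 1 = 0$)
$t = -40$ ($t = 2 \left(\left(-5\right) 4\right) = 2 \left(-20\right) = -40$)
$o{\left(n,s \right)} = 9$ ($o{\left(n,s \right)} = 3^{2} = 9$)
$p{\left(-6,3 \right)} \left(6 + o{\left(A,t \right)}\right) = 3 \left(6 + 9\right) = 3 \cdot 15 = 45$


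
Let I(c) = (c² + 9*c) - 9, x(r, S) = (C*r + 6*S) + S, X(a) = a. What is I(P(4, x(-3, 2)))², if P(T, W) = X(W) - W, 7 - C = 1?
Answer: 81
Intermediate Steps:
C = 6 (C = 7 - 1*1 = 7 - 1 = 6)
x(r, S) = 6*r + 7*S (x(r, S) = (6*r + 6*S) + S = (6*S + 6*r) + S = 6*r + 7*S)
P(T, W) = 0 (P(T, W) = W - W = 0)
I(c) = -9 + c² + 9*c
I(P(4, x(-3, 2)))² = (-9 + 0² + 9*0)² = (-9 + 0 + 0)² = (-9)² = 81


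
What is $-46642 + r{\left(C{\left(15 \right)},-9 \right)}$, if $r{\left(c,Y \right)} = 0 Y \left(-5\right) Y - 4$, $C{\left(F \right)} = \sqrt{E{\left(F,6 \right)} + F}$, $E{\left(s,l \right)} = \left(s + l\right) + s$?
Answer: $-46646$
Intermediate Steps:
$E{\left(s,l \right)} = l + 2 s$ ($E{\left(s,l \right)} = \left(l + s\right) + s = l + 2 s$)
$C{\left(F \right)} = \sqrt{6 + 3 F}$ ($C{\left(F \right)} = \sqrt{\left(6 + 2 F\right) + F} = \sqrt{6 + 3 F}$)
$r{\left(c,Y \right)} = -4$ ($r{\left(c,Y \right)} = 0 - 5 Y Y - 4 = 0 \left(- 5 Y^{2}\right) - 4 = 0 - 4 = -4$)
$-46642 + r{\left(C{\left(15 \right)},-9 \right)} = -46642 - 4 = -46646$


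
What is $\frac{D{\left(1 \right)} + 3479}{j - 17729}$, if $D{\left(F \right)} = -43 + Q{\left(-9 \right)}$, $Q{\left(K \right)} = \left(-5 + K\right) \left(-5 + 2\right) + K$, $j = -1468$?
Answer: $- \frac{3469}{19197} \approx -0.18071$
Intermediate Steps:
$Q{\left(K \right)} = 15 - 2 K$ ($Q{\left(K \right)} = \left(-5 + K\right) \left(-3\right) + K = \left(15 - 3 K\right) + K = 15 - 2 K$)
$D{\left(F \right)} = -10$ ($D{\left(F \right)} = -43 + \left(15 - -18\right) = -43 + \left(15 + 18\right) = -43 + 33 = -10$)
$\frac{D{\left(1 \right)} + 3479}{j - 17729} = \frac{-10 + 3479}{-1468 - 17729} = \frac{3469}{-19197} = 3469 \left(- \frac{1}{19197}\right) = - \frac{3469}{19197}$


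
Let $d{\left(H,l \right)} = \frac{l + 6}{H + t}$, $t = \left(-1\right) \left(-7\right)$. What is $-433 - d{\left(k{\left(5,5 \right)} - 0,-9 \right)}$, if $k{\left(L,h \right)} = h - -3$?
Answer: $- \frac{2164}{5} \approx -432.8$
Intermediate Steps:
$k{\left(L,h \right)} = 3 + h$ ($k{\left(L,h \right)} = h + 3 = 3 + h$)
$t = 7$
$d{\left(H,l \right)} = \frac{6 + l}{7 + H}$ ($d{\left(H,l \right)} = \frac{l + 6}{H + 7} = \frac{6 + l}{7 + H}$)
$-433 - d{\left(k{\left(5,5 \right)} - 0,-9 \right)} = -433 - \frac{6 - 9}{7 + \left(\left(3 + 5\right) - 0\right)} = -433 - \frac{1}{7 + \left(8 + 0\right)} \left(-3\right) = -433 - \frac{1}{7 + 8} \left(-3\right) = -433 - \frac{1}{15} \left(-3\right) = -433 - - \frac{1}{5} = -433 + \frac{1}{5} = - \frac{2164}{5}$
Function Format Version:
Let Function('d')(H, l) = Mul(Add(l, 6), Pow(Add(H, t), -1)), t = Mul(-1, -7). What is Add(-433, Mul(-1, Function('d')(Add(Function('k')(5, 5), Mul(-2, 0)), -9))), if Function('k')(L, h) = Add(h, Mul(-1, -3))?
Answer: Rational(-2164, 5) ≈ -432.80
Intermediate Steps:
Function('k')(L, h) = Add(3, h) (Function('k')(L, h) = Add(h, 3) = Add(3, h))
t = 7
Function('d')(H, l) = Mul(Pow(Add(7, H), -1), Add(6, l)) (Function('d')(H, l) = Mul(Add(l, 6), Pow(Add(H, 7), -1)) = Mul(Add(6, l), Pow(Add(7, H), -1)) = Mul(Pow(Add(7, H), -1), Add(6, l)))
Add(-433, Mul(-1, Function('d')(Add(Function('k')(5, 5), Mul(-2, 0)), -9))) = Add(-433, Mul(-1, Mul(Pow(Add(7, Add(Add(3, 5), Mul(-2, 0))), -1), Add(6, -9)))) = Add(-433, Mul(-1, Mul(Pow(Add(7, Add(8, 0)), -1), -3))) = Add(-433, Mul(-1, Mul(Pow(Add(7, 8), -1), -3))) = Add(-433, Mul(-1, Mul(Pow(15, -1), -3))) = Add(-433, Mul(-1, Mul(Rational(1, 15), -3))) = Add(-433, Mul(-1, Rational(-1, 5))) = Add(-433, Rational(1, 5)) = Rational(-2164, 5)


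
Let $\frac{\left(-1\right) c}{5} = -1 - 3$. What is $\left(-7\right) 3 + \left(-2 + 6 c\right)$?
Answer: $97$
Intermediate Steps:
$c = 20$ ($c = - 5 \left(-1 - 3\right) = \left(-5\right) \left(-4\right) = 20$)
$\left(-7\right) 3 + \left(-2 + 6 c\right) = \left(-7\right) 3 + \left(-2 + 6 \cdot 20\right) = -21 + \left(-2 + 120\right) = -21 + 118 = 97$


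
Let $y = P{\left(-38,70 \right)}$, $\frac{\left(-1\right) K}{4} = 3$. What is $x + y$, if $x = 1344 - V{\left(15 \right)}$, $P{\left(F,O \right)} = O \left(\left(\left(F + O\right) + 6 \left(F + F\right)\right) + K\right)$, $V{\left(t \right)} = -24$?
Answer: $-29152$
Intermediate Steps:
$K = -12$ ($K = \left(-4\right) 3 = -12$)
$P{\left(F,O \right)} = O \left(-12 + O + 13 F\right)$ ($P{\left(F,O \right)} = O \left(\left(\left(F + O\right) + 6 \left(F + F\right)\right) - 12\right) = O \left(\left(\left(F + O\right) + 6 \cdot 2 F\right) - 12\right) = O \left(\left(\left(F + O\right) + 12 F\right) - 12\right) = O \left(\left(O + 13 F\right) - 12\right) = O \left(-12 + O + 13 F\right)$)
$x = 1368$ ($x = 1344 - -24 = 1344 + 24 = 1368$)
$y = -30520$ ($y = 70 \left(-12 + 70 + 13 \left(-38\right)\right) = 70 \left(-12 + 70 - 494\right) = 70 \left(-436\right) = -30520$)
$x + y = 1368 - 30520 = -29152$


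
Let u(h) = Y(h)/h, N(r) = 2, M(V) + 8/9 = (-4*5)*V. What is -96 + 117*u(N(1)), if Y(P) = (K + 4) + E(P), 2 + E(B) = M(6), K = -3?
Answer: -14453/2 ≈ -7226.5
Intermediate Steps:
M(V) = -8/9 - 20*V (M(V) = -8/9 + (-4*5)*V = -8/9 - 20*V)
E(B) = -1106/9 (E(B) = -2 + (-8/9 - 20*6) = -2 + (-8/9 - 120) = -2 - 1088/9 = -1106/9)
Y(P) = -1097/9 (Y(P) = (-3 + 4) - 1106/9 = 1 - 1106/9 = -1097/9)
u(h) = -1097/(9*h)
-96 + 117*u(N(1)) = -96 + 117*(-1097/9/2) = -96 + 117*(-1097/9*1/2) = -96 + 117*(-1097/18) = -96 - 14261/2 = -14453/2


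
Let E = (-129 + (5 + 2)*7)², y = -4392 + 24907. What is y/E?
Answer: 4103/1280 ≈ 3.2055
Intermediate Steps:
y = 20515
E = 6400 (E = (-129 + 7*7)² = (-129 + 49)² = (-80)² = 6400)
y/E = 20515/6400 = 20515*(1/6400) = 4103/1280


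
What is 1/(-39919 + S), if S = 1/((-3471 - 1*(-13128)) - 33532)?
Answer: -23875/953066126 ≈ -2.5051e-5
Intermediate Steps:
S = -1/23875 (S = 1/((-3471 + 13128) - 33532) = 1/(9657 - 33532) = 1/(-23875) = -1/23875 ≈ -4.1885e-5)
1/(-39919 + S) = 1/(-39919 - 1/23875) = 1/(-953066126/23875) = -23875/953066126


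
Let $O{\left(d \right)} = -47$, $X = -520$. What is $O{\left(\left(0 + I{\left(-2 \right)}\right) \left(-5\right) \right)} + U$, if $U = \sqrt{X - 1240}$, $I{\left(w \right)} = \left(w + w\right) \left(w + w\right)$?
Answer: $-47 + 4 i \sqrt{110} \approx -47.0 + 41.952 i$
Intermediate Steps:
$I{\left(w \right)} = 4 w^{2}$ ($I{\left(w \right)} = 2 w 2 w = 4 w^{2}$)
$U = 4 i \sqrt{110}$ ($U = \sqrt{-520 - 1240} = \sqrt{-1760} = 4 i \sqrt{110} \approx 41.952 i$)
$O{\left(\left(0 + I{\left(-2 \right)}\right) \left(-5\right) \right)} + U = -47 + 4 i \sqrt{110}$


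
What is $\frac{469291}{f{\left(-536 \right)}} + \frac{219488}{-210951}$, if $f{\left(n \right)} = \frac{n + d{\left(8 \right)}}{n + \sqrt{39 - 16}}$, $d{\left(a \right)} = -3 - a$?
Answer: $\frac{53062489417240}{115390197} - \frac{469291 \sqrt{23}}{547} \approx 4.5574 \cdot 10^{5}$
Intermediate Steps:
$f{\left(n \right)} = \frac{-11 + n}{n + \sqrt{23}}$ ($f{\left(n \right)} = \frac{n - 11}{n + \sqrt{39 - 16}} = \frac{n - 11}{n + \sqrt{23}} = \frac{-11 + n}{n + \sqrt{23}}$)
$\frac{469291}{f{\left(-536 \right)}} + \frac{219488}{-210951} = \frac{469291}{\frac{1}{-536 + \sqrt{23}} \left(-11 - 536\right)} + \frac{219488}{-210951} = \frac{469291}{\frac{1}{-536 + \sqrt{23}} \left(-547\right)} + 219488 \left(- \frac{1}{210951}\right) = \frac{469291}{\left(-547\right) \frac{1}{-536 + \sqrt{23}}} - \frac{219488}{210951} = 469291 \left(\frac{536}{547} - \frac{\sqrt{23}}{547}\right) - \frac{219488}{210951} = \left(\frac{251539976}{547} - \frac{469291 \sqrt{23}}{547}\right) - \frac{219488}{210951} = \frac{53062489417240}{115390197} - \frac{469291 \sqrt{23}}{547}$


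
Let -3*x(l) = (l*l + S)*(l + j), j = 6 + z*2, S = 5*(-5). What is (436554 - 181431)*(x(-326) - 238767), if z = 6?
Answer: 2722077964287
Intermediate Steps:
S = -25
j = 18 (j = 6 + 6*2 = 6 + 12 = 18)
x(l) = -(-25 + l²)*(18 + l)/3 (x(l) = -(l*l - 25)*(l + 18)/3 = -(l² - 25)*(18 + l)/3 = -(-25 + l²)*(18 + l)/3)
(436554 - 181431)*(x(-326) - 238767) = (436554 - 181431)*((150 - 6*(-326)² - ⅓*(-326)³ + (25/3)*(-326)) - 238767) = 255123*((150 - 6*106276 - ⅓*(-34645976) - 8150/3) - 238767) = 255123*((150 - 637656 + 34645976/3 - 8150/3) - 238767) = 255123*(10908436 - 238767) = 255123*10669669 = 2722077964287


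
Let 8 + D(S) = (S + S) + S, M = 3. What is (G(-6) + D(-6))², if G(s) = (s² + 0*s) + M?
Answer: 169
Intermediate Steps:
D(S) = -8 + 3*S (D(S) = -8 + ((S + S) + S) = -8 + (2*S + S) = -8 + 3*S)
G(s) = 3 + s² (G(s) = (s² + 0*s) + 3 = (s² + 0) + 3 = s² + 3 = 3 + s²)
(G(-6) + D(-6))² = ((3 + (-6)²) + (-8 + 3*(-6)))² = ((3 + 36) + (-8 - 18))² = (39 - 26)² = 13² = 169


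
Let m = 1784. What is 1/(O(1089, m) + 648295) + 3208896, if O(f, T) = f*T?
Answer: 8314477367617/2591071 ≈ 3.2089e+6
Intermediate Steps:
O(f, T) = T*f
1/(O(1089, m) + 648295) + 3208896 = 1/(1784*1089 + 648295) + 3208896 = 1/(1942776 + 648295) + 3208896 = 1/2591071 + 3208896 = 8314477367617/2591071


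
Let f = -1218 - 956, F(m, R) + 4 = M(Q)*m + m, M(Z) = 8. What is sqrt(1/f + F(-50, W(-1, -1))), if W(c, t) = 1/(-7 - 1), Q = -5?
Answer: 11*I*sqrt(17733318)/2174 ≈ 21.307*I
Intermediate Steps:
W(c, t) = -1/8 (W(c, t) = 1/(-8) = -1/8)
F(m, R) = -4 + 9*m (F(m, R) = -4 + (8*m + m) = -4 + 9*m)
f = -2174
sqrt(1/f + F(-50, W(-1, -1))) = sqrt(1/(-2174) + (-4 + 9*(-50))) = sqrt(-1/2174 + (-4 - 450)) = sqrt(-1/2174 - 454) = sqrt(-986997/2174) = 11*I*sqrt(17733318)/2174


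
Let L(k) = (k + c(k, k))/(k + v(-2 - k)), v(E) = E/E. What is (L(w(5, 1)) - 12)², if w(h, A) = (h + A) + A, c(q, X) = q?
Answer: 1681/16 ≈ 105.06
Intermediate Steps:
w(h, A) = h + 2*A (w(h, A) = (A + h) + A = h + 2*A)
v(E) = 1
L(k) = 2*k/(1 + k) (L(k) = (k + k)/(k + 1) = (2*k)/(1 + k) = 2*k/(1 + k))
(L(w(5, 1)) - 12)² = (2*(5 + 2*1)/(1 + (5 + 2*1)) - 12)² = (2*(5 + 2)/(1 + (5 + 2)) - 12)² = (2*7/(1 + 7) - 12)² = (2*7/8 - 12)² = (2*7*(⅛) - 12)² = (7/4 - 12)² = (-41/4)² = 1681/16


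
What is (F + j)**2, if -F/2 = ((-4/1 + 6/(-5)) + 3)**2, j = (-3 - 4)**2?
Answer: 966289/625 ≈ 1546.1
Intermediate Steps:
j = 49 (j = (-7)**2 = 49)
F = -242/25 (F = -2*((-4/1 + 6/(-5)) + 3)**2 = -2*((-4*1 + 6*(-1/5)) + 3)**2 = -2*((-4 - 6/5) + 3)**2 = -2*(-26/5 + 3)**2 = -2*(-11/5)**2 = -2*121/25 = -242/25 ≈ -9.6800)
(F + j)**2 = (-242/25 + 49)**2 = (983/25)**2 = 966289/625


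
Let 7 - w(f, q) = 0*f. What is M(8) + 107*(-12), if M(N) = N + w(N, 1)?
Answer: -1269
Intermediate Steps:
w(f, q) = 7 (w(f, q) = 7 - 0*f = 7 - 1*0 = 7 + 0 = 7)
M(N) = 7 + N (M(N) = N + 7 = 7 + N)
M(8) + 107*(-12) = (7 + 8) + 107*(-12) = 15 - 1284 = -1269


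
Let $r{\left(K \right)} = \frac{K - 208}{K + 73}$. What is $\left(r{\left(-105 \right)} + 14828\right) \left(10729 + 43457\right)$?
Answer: $\frac{12864000237}{16} \approx 8.04 \cdot 10^{8}$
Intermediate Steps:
$r{\left(K \right)} = \frac{-208 + K}{73 + K}$
$\left(r{\left(-105 \right)} + 14828\right) \left(10729 + 43457\right) = \left(\frac{-208 - 105}{73 - 105} + 14828\right) \left(10729 + 43457\right) = \left(\frac{1}{-32} \left(-313\right) + 14828\right) 54186 = \left(\left(- \frac{1}{32}\right) \left(-313\right) + 14828\right) 54186 = \left(\frac{313}{32} + 14828\right) 54186 = \frac{474809}{32} \cdot 54186 = \frac{12864000237}{16}$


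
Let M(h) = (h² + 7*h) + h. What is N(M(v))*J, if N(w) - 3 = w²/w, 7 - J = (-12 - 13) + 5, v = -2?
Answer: -243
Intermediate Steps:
J = 27 (J = 7 - ((-12 - 13) + 5) = 7 - (-25 + 5) = 7 - 1*(-20) = 7 + 20 = 27)
M(h) = h² + 8*h
N(w) = 3 + w (N(w) = 3 + w²/w = 3 + w)
N(M(v))*J = (3 - 2*(8 - 2))*27 = (3 - 2*6)*27 = (3 - 12)*27 = -9*27 = -243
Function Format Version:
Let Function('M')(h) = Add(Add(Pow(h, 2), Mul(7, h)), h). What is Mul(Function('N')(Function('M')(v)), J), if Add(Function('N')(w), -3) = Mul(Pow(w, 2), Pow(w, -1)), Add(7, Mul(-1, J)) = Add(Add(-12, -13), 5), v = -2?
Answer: -243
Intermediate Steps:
J = 27 (J = Add(7, Mul(-1, Add(Add(-12, -13), 5))) = Add(7, Mul(-1, Add(-25, 5))) = Add(7, Mul(-1, -20)) = Add(7, 20) = 27)
Function('M')(h) = Add(Pow(h, 2), Mul(8, h))
Function('N')(w) = Add(3, w) (Function('N')(w) = Add(3, Mul(Pow(w, 2), Pow(w, -1))) = Add(3, w))
Mul(Function('N')(Function('M')(v)), J) = Mul(Add(3, Mul(-2, Add(8, -2))), 27) = Mul(Add(3, Mul(-2, 6)), 27) = Mul(Add(3, -12), 27) = Mul(-9, 27) = -243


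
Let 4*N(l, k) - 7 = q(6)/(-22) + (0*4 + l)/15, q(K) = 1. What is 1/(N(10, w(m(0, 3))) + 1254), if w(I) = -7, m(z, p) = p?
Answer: 264/331559 ≈ 0.00079624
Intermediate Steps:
N(l, k) = 153/88 + l/60 (N(l, k) = 7/4 + (1/(-22) + (0*4 + l)/15)/4 = 7/4 + (1*(-1/22) + (0 + l)*(1/15))/4 = 7/4 + (-1/22 + l*(1/15))/4 = 7/4 + (-1/22 + l/15)/4 = 7/4 + (-1/88 + l/60) = 153/88 + l/60)
1/(N(10, w(m(0, 3))) + 1254) = 1/((153/88 + (1/60)*10) + 1254) = 1/((153/88 + ⅙) + 1254) = 1/(503/264 + 1254) = 1/(331559/264) = 264/331559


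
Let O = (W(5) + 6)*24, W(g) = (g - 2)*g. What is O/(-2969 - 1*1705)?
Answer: -84/779 ≈ -0.10783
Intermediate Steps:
W(g) = g*(-2 + g) (W(g) = (-2 + g)*g = g*(-2 + g))
O = 504 (O = (5*(-2 + 5) + 6)*24 = (5*3 + 6)*24 = (15 + 6)*24 = 21*24 = 504)
O/(-2969 - 1*1705) = 504/(-2969 - 1*1705) = 504/(-2969 - 1705) = 504/(-4674) = 504*(-1/4674) = -84/779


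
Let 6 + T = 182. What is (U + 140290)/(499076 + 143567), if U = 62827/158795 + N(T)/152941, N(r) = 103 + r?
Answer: 3407129923595562/15607398902089085 ≈ 0.21830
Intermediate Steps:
T = 176 (T = -6 + 182 = 176)
U = 9653128012/24286266095 (U = 62827/158795 + (103 + 176)/152941 = 62827*(1/158795) + 279*(1/152941) = 62827/158795 + 279/152941 = 9653128012/24286266095 ≈ 0.39747)
(U + 140290)/(499076 + 143567) = (9653128012/24286266095 + 140290)/(499076 + 143567) = (3407129923595562/24286266095)/642643 = (3407129923595562/24286266095)*(1/642643) = 3407129923595562/15607398902089085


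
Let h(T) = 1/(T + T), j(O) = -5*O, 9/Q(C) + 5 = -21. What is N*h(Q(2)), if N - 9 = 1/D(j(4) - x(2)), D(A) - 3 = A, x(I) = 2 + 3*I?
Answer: -2912/225 ≈ -12.942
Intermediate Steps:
Q(C) = -9/26 (Q(C) = 9/(-5 - 21) = 9/(-26) = 9*(-1/26) = -9/26)
h(T) = 1/(2*T)
D(A) = 3 + A
N = 224/25 (N = 9 + 1/(3 + (-5*4 - (2 + 3*2))) = 9 + 1/(3 + (-20 - (2 + 6))) = 9 + 1/(3 + (-20 - 1*8)) = 9 + 1/(3 + (-20 - 8)) = 9 + 1/(3 - 28) = 9 + 1/(-25) = 9 - 1/25 = 224/25 ≈ 8.9600)
N*h(Q(2)) = 224*(1/(2*(-9/26)))/25 = 224*((1/2)*(-26/9))/25 = (224/25)*(-13/9) = -2912/225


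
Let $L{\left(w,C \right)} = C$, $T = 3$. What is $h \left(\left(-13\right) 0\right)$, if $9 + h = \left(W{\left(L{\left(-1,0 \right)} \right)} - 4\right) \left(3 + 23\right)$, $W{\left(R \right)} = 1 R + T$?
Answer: $0$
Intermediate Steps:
$W{\left(R \right)} = 3 + R$ ($W{\left(R \right)} = 1 R + 3 = R + 3 = 3 + R$)
$h = -35$ ($h = -9 + \left(\left(3 + 0\right) - 4\right) \left(3 + 23\right) = -9 + \left(3 - 4\right) 26 = -9 - 26 = -35$)
$h \left(\left(-13\right) 0\right) = - 35 \left(\left(-13\right) 0\right) = \left(-35\right) 0 = 0$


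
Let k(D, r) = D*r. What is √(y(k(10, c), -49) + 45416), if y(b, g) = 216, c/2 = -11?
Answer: 8*√713 ≈ 213.62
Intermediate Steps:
c = -22 (c = 2*(-11) = -22)
√(y(k(10, c), -49) + 45416) = √(216 + 45416) = √45632 = 8*√713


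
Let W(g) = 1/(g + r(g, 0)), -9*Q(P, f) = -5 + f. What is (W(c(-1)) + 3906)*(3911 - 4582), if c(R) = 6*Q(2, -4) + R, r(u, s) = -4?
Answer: -2621597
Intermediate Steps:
Q(P, f) = 5/9 - f/9 (Q(P, f) = -(-5 + f)/9 = 5/9 - f/9)
c(R) = 6 + R (c(R) = 6*(5/9 - ⅑*(-4)) + R = 6*(5/9 + 4/9) + R = 6*1 + R = 6 + R)
W(g) = 1/(-4 + g) (W(g) = 1/(g - 4) = 1/(-4 + g))
(W(c(-1)) + 3906)*(3911 - 4582) = (1/(-4 + (6 - 1)) + 3906)*(3911 - 4582) = (1/(-4 + 5) + 3906)*(-671) = (1/1 + 3906)*(-671) = (1 + 3906)*(-671) = 3907*(-671) = -2621597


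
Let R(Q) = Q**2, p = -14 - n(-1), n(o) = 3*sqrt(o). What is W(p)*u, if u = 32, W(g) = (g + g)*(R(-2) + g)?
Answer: 8384 + 4608*I ≈ 8384.0 + 4608.0*I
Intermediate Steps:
p = -14 - 3*I (p = -14 - 3*sqrt(-1) = -14 - 3*I ≈ -14.0 - 3.0*I)
W(g) = 2*g*(4 + g) (W(g) = (g + g)*((-2)**2 + g) = (2*g)*(4 + g) = 2*g*(4 + g))
W(p)*u = (2*(-14 - 3*I)*(4 + (-14 - 3*I)))*32 = (2*(-14 - 3*I)*(-10 - 3*I))*32 = 64*(-14 - 3*I)*(-10 - 3*I)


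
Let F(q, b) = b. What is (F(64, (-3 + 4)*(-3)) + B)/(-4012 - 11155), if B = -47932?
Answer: 47935/15167 ≈ 3.1605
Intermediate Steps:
(F(64, (-3 + 4)*(-3)) + B)/(-4012 - 11155) = ((-3 + 4)*(-3) - 47932)/(-4012 - 11155) = (1*(-3) - 47932)/(-15167) = (-3 - 47932)*(-1/15167) = -47935*(-1/15167) = 47935/15167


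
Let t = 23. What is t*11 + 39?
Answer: 292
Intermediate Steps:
t*11 + 39 = 23*11 + 39 = 253 + 39 = 292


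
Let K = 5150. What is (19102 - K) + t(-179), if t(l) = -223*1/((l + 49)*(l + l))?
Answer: 649325857/46540 ≈ 13952.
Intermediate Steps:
t(l) = -223/(2*l*(49 + l)) (t(l) = -223*1/(2*l*(49 + l)) = -223/(2*l*(49 + l)))
(19102 - K) + t(-179) = (19102 - 1*5150) - 223/2/(-179*(49 - 179)) = (19102 - 5150) - 223/2*(-1/179)/(-130) = 13952 - 223/2*(-1/179)*(-1/130) = 13952 - 223/46540 = 649325857/46540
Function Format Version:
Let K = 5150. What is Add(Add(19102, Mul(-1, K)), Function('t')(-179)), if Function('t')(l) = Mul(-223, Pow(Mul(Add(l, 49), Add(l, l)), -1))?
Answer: Rational(649325857, 46540) ≈ 13952.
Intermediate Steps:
Function('t')(l) = Mul(Rational(-223, 2), Pow(l, -1), Pow(Add(49, l), -1)) (Function('t')(l) = Mul(-223, Pow(Mul(Add(49, l), Mul(2, l)), -1)) = Mul(-223, Pow(Mul(2, l, Add(49, l)), -1)) = Mul(-223, Mul(Rational(1, 2), Pow(l, -1), Pow(Add(49, l), -1))) = Mul(Rational(-223, 2), Pow(l, -1), Pow(Add(49, l), -1)))
Add(Add(19102, Mul(-1, K)), Function('t')(-179)) = Add(Add(19102, Mul(-1, 5150)), Mul(Rational(-223, 2), Pow(-179, -1), Pow(Add(49, -179), -1))) = Add(Add(19102, -5150), Mul(Rational(-223, 2), Rational(-1, 179), Pow(-130, -1))) = Add(13952, Mul(Rational(-223, 2), Rational(-1, 179), Rational(-1, 130))) = Add(13952, Rational(-223, 46540)) = Rational(649325857, 46540)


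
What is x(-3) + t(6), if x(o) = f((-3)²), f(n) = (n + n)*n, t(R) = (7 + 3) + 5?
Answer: 177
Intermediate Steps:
t(R) = 15 (t(R) = 10 + 5 = 15)
f(n) = 2*n² (f(n) = (2*n)*n = 2*n²)
x(o) = 162 (x(o) = 2*((-3)²)² = 2*9² = 2*81 = 162)
x(-3) + t(6) = 162 + 15 = 177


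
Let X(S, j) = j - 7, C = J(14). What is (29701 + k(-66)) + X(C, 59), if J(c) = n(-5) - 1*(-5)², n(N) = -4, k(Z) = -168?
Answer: 29585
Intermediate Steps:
J(c) = -29 (J(c) = -4 - 1*(-5)² = -4 - 1*25 = -4 - 25 = -29)
C = -29
X(S, j) = -7 + j
(29701 + k(-66)) + X(C, 59) = (29701 - 168) + (-7 + 59) = 29533 + 52 = 29585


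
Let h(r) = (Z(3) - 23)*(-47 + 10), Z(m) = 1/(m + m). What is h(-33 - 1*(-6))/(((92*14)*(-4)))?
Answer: -5069/30912 ≈ -0.16398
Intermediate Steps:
Z(m) = 1/(2*m)
h(r) = 5069/6 (h(r) = ((½)/3 - 23)*(-47 + 10) = ((½)*(⅓) - 23)*(-37) = (⅙ - 23)*(-37) = -137/6*(-37) = 5069/6)
h(-33 - 1*(-6))/(((92*14)*(-4))) = 5069/(6*(((92*14)*(-4)))) = 5069/(6*((1288*(-4)))) = (5069/6)/(-5152) = (5069/6)*(-1/5152) = -5069/30912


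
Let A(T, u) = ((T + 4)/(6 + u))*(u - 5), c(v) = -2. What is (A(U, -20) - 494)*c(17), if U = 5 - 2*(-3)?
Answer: 6541/7 ≈ 934.43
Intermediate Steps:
U = 11 (U = 5 + 6 = 11)
A(T, u) = (-5 + u)*(4 + T)/(6 + u) (A(T, u) = ((4 + T)/(6 + u))*(-5 + u) = (-5 + u)*(4 + T)/(6 + u))
(A(U, -20) - 494)*c(17) = ((-20 - 5*11 + 4*(-20) + 11*(-20))/(6 - 20) - 494)*(-2) = ((-20 - 55 - 80 - 220)/(-14) - 494)*(-2) = (-1/14*(-375) - 494)*(-2) = (375/14 - 494)*(-2) = -6541/14*(-2) = 6541/7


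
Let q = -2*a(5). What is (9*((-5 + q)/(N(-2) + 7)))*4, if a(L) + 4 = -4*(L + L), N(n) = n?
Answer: 2988/5 ≈ 597.60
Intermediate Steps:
a(L) = -4 - 8*L (a(L) = -4 - 4*(L + L) = -4 - 8*L)
q = 88 (q = -2*(-4 - 8*5) = -2*(-4 - 40) = -2*(-44) = 88)
(9*((-5 + q)/(N(-2) + 7)))*4 = (9*((-5 + 88)/(-2 + 7)))*4 = (9*(83/5))*4 = (747/5)*4 = 2988/5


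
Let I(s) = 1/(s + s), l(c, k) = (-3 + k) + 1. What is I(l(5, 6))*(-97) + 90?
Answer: 623/8 ≈ 77.875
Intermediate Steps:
l(c, k) = -2 + k
I(s) = 1/(2*s)
I(l(5, 6))*(-97) + 90 = (1/(2*(-2 + 6)))*(-97) + 90 = ((1/2)/4)*(-97) + 90 = ((1/2)*(1/4))*(-97) + 90 = (1/8)*(-97) + 90 = -97/8 + 90 = 623/8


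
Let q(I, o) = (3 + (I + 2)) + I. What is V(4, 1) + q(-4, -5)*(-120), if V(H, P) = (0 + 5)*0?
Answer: 360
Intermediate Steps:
V(H, P) = 0 (V(H, P) = 5*0 = 0)
q(I, o) = 5 + 2*I (q(I, o) = (3 + (2 + I)) + I = (5 + I) + I = 5 + 2*I)
V(4, 1) + q(-4, -5)*(-120) = 0 + (5 + 2*(-4))*(-120) = 0 + (5 - 8)*(-120) = 0 - 3*(-120) = 0 + 360 = 360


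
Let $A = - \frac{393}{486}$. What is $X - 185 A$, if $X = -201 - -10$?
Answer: $- \frac{6707}{162} \approx -41.401$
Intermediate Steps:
$A = - \frac{131}{162}$ ($A = \left(-393\right) \frac{1}{486} = - \frac{131}{162} \approx -0.80864$)
$X = -191$ ($X = -201 + 10 = -191$)
$X - 185 A = -191 - - \frac{24235}{162} = -191 + \frac{24235}{162} = - \frac{6707}{162}$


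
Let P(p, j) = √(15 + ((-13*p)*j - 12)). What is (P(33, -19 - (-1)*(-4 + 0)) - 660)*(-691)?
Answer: 456060 - 691*√9870 ≈ 3.8741e+5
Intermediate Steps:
P(p, j) = √(3 - 13*j*p) (P(p, j) = √(15 + (-13*j*p - 12)) = √(15 + (-12 - 13*j*p)) = √(3 - 13*j*p))
(P(33, -19 - (-1)*(-4 + 0)) - 660)*(-691) = (√(3 - 13*(-19 - (-1)*(-4 + 0))*33) - 660)*(-691) = (√(3 - 13*(-19 - (-1)*(-4))*33) - 660)*(-691) = (√(3 - 13*(-19 - 1*4)*33) - 660)*(-691) = (√(3 - 13*(-19 - 4)*33) - 660)*(-691) = (√(3 - 13*(-23)*33) - 660)*(-691) = (√(3 + 9867) - 660)*(-691) = (√9870 - 660)*(-691) = (-660 + √9870)*(-691) = 456060 - 691*√9870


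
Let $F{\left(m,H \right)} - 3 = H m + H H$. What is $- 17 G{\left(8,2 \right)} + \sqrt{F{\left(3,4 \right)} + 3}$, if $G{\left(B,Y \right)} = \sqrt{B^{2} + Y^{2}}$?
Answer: $\sqrt{34} - 34 \sqrt{17} \approx -134.35$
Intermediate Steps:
$F{\left(m,H \right)} = 3 + H^{2} + H m$ ($F{\left(m,H \right)} = 3 + \left(H m + H H\right) = 3 + \left(H m + H^{2}\right) = 3 + \left(H^{2} + H m\right) = 3 + H^{2} + H m$)
$- 17 G{\left(8,2 \right)} + \sqrt{F{\left(3,4 \right)} + 3} = - 17 \sqrt{8^{2} + 2^{2}} + \sqrt{\left(3 + 4^{2} + 4 \cdot 3\right) + 3} = - 17 \sqrt{64 + 4} + \sqrt{\left(3 + 16 + 12\right) + 3} = - 17 \sqrt{68} + \sqrt{31 + 3} = - 17 \cdot 2 \sqrt{17} + \sqrt{34} = - 34 \sqrt{17} + \sqrt{34} = \sqrt{34} - 34 \sqrt{17}$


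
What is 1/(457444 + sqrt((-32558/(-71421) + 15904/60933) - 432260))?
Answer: 17462707185378/7988227127000648095 - I*sqrt(2519715993685445811774)/15976454254001296190 ≈ 2.1861e-6 - 3.1419e-9*I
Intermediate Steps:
1/(457444 + sqrt((-32558/(-71421) + 15904/60933) - 432260)) = 1/(457444 + sqrt((-32558*(-1/71421) + 15904*(1/60933)) - 432260)) = 1/(457444 + sqrt((32558/71421 + 15904/60933) - 432260)) = 1/(457444 + sqrt(54732214/76349049 - 432260)) = 1/(457444 + sqrt(-33002585188526/76349049)) = 1/(457444 + I*sqrt(2519715993685445811774)/76349049)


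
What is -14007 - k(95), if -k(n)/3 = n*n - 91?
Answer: 12795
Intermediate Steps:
k(n) = 273 - 3*n**2 (k(n) = -3*(n*n - 91) = -3*(n**2 - 91) = -3*(-91 + n**2) = 273 - 3*n**2)
-14007 - k(95) = -14007 - (273 - 3*95**2) = -14007 - (273 - 3*9025) = -14007 - (273 - 27075) = -14007 - 1*(-26802) = -14007 + 26802 = 12795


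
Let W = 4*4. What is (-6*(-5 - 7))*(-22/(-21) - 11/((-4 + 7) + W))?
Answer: 4488/133 ≈ 33.744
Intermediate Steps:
W = 16
(-6*(-5 - 7))*(-22/(-21) - 11/((-4 + 7) + W)) = (-6*(-5 - 7))*(-22/(-21) - 11/((-4 + 7) + 16)) = (-6*(-12))*(-22*(-1/21) - 11/(3 + 16)) = 72*(22/21 - 11/19) = 72*(187/399) = 4488/133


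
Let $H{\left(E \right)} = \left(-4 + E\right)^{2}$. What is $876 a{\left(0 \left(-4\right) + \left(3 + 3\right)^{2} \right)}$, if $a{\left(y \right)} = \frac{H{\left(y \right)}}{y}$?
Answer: $\frac{74752}{3} \approx 24917.0$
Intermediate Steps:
$a{\left(y \right)} = \frac{\left(-4 + y\right)^{2}}{y}$
$876 a{\left(0 \left(-4\right) + \left(3 + 3\right)^{2} \right)} = 876 \frac{\left(-4 + \left(0 \left(-4\right) + \left(3 + 3\right)^{2}\right)\right)^{2}}{0 \left(-4\right) + \left(3 + 3\right)^{2}} = 876 \frac{\left(-4 + \left(0 + 6^{2}\right)\right)^{2}}{0 + 6^{2}} = 876 \frac{\left(-4 + \left(0 + 36\right)\right)^{2}}{0 + 36} = 876 \frac{\left(-4 + 36\right)^{2}}{36} = 876 \frac{32^{2}}{36} = 876 \cdot \frac{1}{36} \cdot 1024 = 876 \cdot \frac{256}{9} = \frac{74752}{3}$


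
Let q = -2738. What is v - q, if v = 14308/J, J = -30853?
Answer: 84461206/30853 ≈ 2737.5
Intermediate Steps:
v = -14308/30853 (v = 14308/(-30853) = 14308*(-1/30853) = -14308/30853 ≈ -0.46375)
v - q = -14308/30853 - 1*(-2738) = -14308/30853 + 2738 = 84461206/30853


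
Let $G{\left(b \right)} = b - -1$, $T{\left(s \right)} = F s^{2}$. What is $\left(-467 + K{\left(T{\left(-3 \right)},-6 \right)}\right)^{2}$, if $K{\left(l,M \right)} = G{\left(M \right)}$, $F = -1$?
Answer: $222784$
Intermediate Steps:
$T{\left(s \right)} = - s^{2}$
$G{\left(b \right)} = 1 + b$ ($G{\left(b \right)} = b + 1 = 1 + b$)
$K{\left(l,M \right)} = 1 + M$
$\left(-467 + K{\left(T{\left(-3 \right)},-6 \right)}\right)^{2} = \left(-467 + \left(1 - 6\right)\right)^{2} = \left(-467 - 5\right)^{2} = \left(-472\right)^{2} = 222784$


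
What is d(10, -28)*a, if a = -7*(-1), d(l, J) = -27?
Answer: -189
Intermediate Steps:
a = 7
d(10, -28)*a = -27*7 = -189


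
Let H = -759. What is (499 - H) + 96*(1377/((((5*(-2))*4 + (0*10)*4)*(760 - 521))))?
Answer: 1486786/1195 ≈ 1244.2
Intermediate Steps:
(499 - H) + 96*(1377/((((5*(-2))*4 + (0*10)*4)*(760 - 521)))) = (499 - 1*(-759)) + 96*(1377/((((5*(-2))*4 + (0*10)*4)*(760 - 521)))) = (499 + 759) + 96*(1377/(((-10*4 + 0*4)*239))) = 1258 + 96*(1377/(((-40 + 0)*239))) = 1258 + 96*(1377/((-40*239))) = 1258 + 96*(1377/(-9560)) = 1258 + 96*(1377*(-1/9560)) = 1258 + 96*(-1377/9560) = 1258 - 16524/1195 = 1486786/1195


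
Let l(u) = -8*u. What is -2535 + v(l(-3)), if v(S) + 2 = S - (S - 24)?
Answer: -2513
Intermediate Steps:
v(S) = 22 (v(S) = -2 + (S - (S - 24)) = -2 + (S - (-24 + S)) = -2 + (S + (24 - S)) = -2 + 24 = 22)
-2535 + v(l(-3)) = -2535 + 22 = -2513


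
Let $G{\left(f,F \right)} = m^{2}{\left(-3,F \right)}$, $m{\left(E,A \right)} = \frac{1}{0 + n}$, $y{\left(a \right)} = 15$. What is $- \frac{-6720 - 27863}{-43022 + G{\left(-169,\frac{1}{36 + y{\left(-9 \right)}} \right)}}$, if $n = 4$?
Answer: $- \frac{553328}{688351} \approx -0.80385$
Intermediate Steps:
$m{\left(E,A \right)} = \frac{1}{4}$ ($m{\left(E,A \right)} = \frac{1}{0 + 4} = \frac{1}{4}$)
$G{\left(f,F \right)} = \frac{1}{16}$ ($G{\left(f,F \right)} = \left(\frac{1}{4}\right)^{2} = \frac{1}{16}$)
$- \frac{-6720 - 27863}{-43022 + G{\left(-169,\frac{1}{36 + y{\left(-9 \right)}} \right)}} = - \frac{-6720 - 27863}{-43022 + \frac{1}{16}} = - \frac{-34583}{- \frac{688351}{16}} = - \frac{\left(-34583\right) \left(-16\right)}{688351} = \left(-1\right) \frac{553328}{688351} = - \frac{553328}{688351}$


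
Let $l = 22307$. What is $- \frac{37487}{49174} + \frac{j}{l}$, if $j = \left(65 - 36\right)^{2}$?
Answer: $- \frac{794867175}{1096924418} \approx -0.72463$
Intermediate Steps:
$j = 841$ ($j = \left(65 - 36\right)^{2} = 29^{2} = 841$)
$- \frac{37487}{49174} + \frac{j}{l} = - \frac{37487}{49174} + \frac{841}{22307} = - \frac{794867175}{1096924418}$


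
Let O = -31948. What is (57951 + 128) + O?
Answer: 26131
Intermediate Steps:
(57951 + 128) + O = (57951 + 128) - 31948 = 58079 - 31948 = 26131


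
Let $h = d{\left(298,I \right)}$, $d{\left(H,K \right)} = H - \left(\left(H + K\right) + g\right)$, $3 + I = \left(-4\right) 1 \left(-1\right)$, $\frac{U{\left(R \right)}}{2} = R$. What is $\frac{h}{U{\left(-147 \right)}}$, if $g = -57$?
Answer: $- \frac{4}{21} \approx -0.19048$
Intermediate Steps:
$U{\left(R \right)} = 2 R$
$I = 1$ ($I = -3 + \left(-4\right) 1 \left(-1\right) = -3 - -4 = -3 + 4 = 1$)
$d{\left(H,K \right)} = 57 - K$ ($d{\left(H,K \right)} = H - \left(\left(H + K\right) - 57\right) = H - \left(-57 + H + K\right) = 57 - K$)
$h = 56$ ($h = 57 - 1 = 56$)
$\frac{h}{U{\left(-147 \right)}} = \frac{56}{2 \left(-147\right)} = \frac{56}{-294} = 56 \left(- \frac{1}{294}\right) = - \frac{4}{21}$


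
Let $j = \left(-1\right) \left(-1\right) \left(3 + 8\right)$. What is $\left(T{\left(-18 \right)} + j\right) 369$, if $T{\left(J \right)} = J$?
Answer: $-2583$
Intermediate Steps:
$j = 11$ ($j = 1 \cdot 11 = 11$)
$\left(T{\left(-18 \right)} + j\right) 369 = \left(-18 + 11\right) 369 = \left(-7\right) 369 = -2583$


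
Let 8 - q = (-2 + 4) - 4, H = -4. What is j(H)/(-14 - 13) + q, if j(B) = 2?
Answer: 268/27 ≈ 9.9259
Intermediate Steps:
q = 10 (q = 8 - ((-2 + 4) - 4) = 8 - (2 - 4) = 8 - 1*(-2) = 8 + 2 = 10)
j(H)/(-14 - 13) + q = 2/(-14 - 13) + 10 = 2/(-27) + 10 = 2*(-1/27) + 10 = -2/27 + 10 = 268/27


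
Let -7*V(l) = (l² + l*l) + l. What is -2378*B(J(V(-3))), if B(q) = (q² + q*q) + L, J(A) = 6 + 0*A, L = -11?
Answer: -145058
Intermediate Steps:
V(l) = -2*l²/7 - l/7 (V(l) = -((l² + l*l) + l)/7 = -((l² + l²) + l)/7 = -(2*l² + l)/7 = -(l + 2*l²)/7 = -2*l²/7 - l/7)
J(A) = 6 (J(A) = 6 + 0 = 6)
B(q) = -11 + 2*q² (B(q) = (q² + q*q) - 11 = (q² + q²) - 11 = 2*q² - 11 = -11 + 2*q²)
-2378*B(J(V(-3))) = -2378*(-11 + 2*6²) = -2378*(-11 + 2*36) = -2378*(-11 + 72) = -2378*61 = -145058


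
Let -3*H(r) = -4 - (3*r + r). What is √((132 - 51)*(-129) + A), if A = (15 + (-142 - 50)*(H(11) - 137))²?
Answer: 36*√416985 ≈ 23247.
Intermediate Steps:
H(r) = 4/3 + 4*r/3 (H(r) = -(-4 - (3*r + r))/3 = -(-4 - 4*r)/3 = 4/3 + 4*r/3)
A = 540423009 (A = (15 + (-142 - 50)*((4/3 + (4/3)*11) - 137))² = (15 - 192*((4/3 + 44/3) - 137))² = (15 - 192*(16 - 137))² = (15 - 192*(-121))² = (15 + 23232)² = 23247² = 540423009)
√((132 - 51)*(-129) + A) = √((132 - 51)*(-129) + 540423009) = √(81*(-129) + 540423009) = √(-10449 + 540423009) = √540412560 = 36*√416985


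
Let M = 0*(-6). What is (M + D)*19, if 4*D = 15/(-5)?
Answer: -57/4 ≈ -14.250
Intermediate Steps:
M = 0
D = -¾ (D = (15/(-5))/4 = (15*(-⅕))/4 = (¼)*(-3) = -¾ ≈ -0.75000)
(M + D)*19 = (0 - ¾)*19 = -¾*19 = -57/4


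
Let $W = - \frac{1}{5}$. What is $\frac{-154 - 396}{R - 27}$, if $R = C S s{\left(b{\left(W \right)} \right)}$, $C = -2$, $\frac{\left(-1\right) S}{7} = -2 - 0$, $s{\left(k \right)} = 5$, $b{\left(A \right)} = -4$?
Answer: $\frac{550}{167} \approx 3.2934$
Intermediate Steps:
$W = - \frac{1}{5}$ ($W = \left(-1\right) \frac{1}{5} = - \frac{1}{5} \approx -0.2$)
$S = 14$ ($S = - 7 \left(-2 - 0\right) = - 7 \left(-2 + 0\right) = \left(-7\right) \left(-2\right) = 14$)
$R = -140$ ($R = \left(-2\right) 14 \cdot 5 = \left(-28\right) 5 = -140$)
$\frac{-154 - 396}{R - 27} = \frac{-154 - 396}{-140 - 27} = \frac{-154 - 396}{-167} = \left(-550\right) \left(- \frac{1}{167}\right) = \frac{550}{167}$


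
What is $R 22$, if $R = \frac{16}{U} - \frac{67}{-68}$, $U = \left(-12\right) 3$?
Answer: $\frac{3641}{306} \approx 11.899$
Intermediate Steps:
$U = -36$
$R = \frac{331}{612}$ ($R = \frac{16}{-36} - \frac{67}{-68} = 16 \left(- \frac{1}{36}\right) - - \frac{67}{68} = - \frac{4}{9} + \frac{67}{68} = \frac{331}{612} \approx 0.54085$)
$R 22 = \frac{331}{612} \cdot 22 = \frac{3641}{306}$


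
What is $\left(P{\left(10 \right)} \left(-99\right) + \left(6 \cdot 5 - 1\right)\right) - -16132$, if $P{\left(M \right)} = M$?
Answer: $15171$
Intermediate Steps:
$\left(P{\left(10 \right)} \left(-99\right) + \left(6 \cdot 5 - 1\right)\right) - -16132 = \left(10 \left(-99\right) + \left(6 \cdot 5 - 1\right)\right) - -16132 = \left(-990 + \left(30 - 1\right)\right) + 16132 = \left(-990 + 29\right) + 16132 = -961 + 16132 = 15171$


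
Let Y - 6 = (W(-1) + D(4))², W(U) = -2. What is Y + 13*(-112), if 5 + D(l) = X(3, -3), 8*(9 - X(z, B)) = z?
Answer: -92631/64 ≈ -1447.4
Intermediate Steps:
X(z, B) = 9 - z/8
D(l) = 29/8 (D(l) = -5 + (9 - ⅛*3) = -5 + (9 - 3/8) = -5 + 69/8 = 29/8)
Y = 553/64 (Y = 6 + (-2 + 29/8)² = 6 + (13/8)² = 6 + 169/64 = 553/64 ≈ 8.6406)
Y + 13*(-112) = 553/64 + 13*(-112) = 553/64 - 1456 = -92631/64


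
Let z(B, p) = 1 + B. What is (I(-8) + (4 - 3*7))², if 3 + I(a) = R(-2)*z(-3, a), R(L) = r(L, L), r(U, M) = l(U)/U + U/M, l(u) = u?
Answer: 576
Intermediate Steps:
r(U, M) = 1 + U/M (r(U, M) = U/U + U/M = 1 + U/M)
R(L) = 2 (R(L) = (L + L)/L = (2*L)/L = 2)
I(a) = -7 (I(a) = -3 + 2*(1 - 3) = -3 + 2*(-2) = -3 - 4 = -7)
(I(-8) + (4 - 3*7))² = (-7 + (4 - 3*7))² = (-7 + (4 - 21))² = (-7 - 17)² = (-24)² = 576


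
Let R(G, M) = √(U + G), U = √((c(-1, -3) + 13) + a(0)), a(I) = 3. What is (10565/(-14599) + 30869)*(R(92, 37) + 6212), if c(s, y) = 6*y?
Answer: 2799412740792/14599 + 450645966*√(92 + I*√2)/14599 ≈ 1.9205e+8 + 2275.6*I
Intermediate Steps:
U = I*√2 (U = √((6*(-3) + 13) + 3) = √((-18 + 13) + 3) = √(-5 + 3) = √(-2) = I*√2 ≈ 1.4142*I)
R(G, M) = √(G + I*√2) (R(G, M) = √(I*√2 + G) = √(G + I*√2))
(10565/(-14599) + 30869)*(R(92, 37) + 6212) = (10565/(-14599) + 30869)*(√(92 + I*√2) + 6212) = (10565*(-1/14599) + 30869)*(6212 + √(92 + I*√2)) = (-10565/14599 + 30869)*(6212 + √(92 + I*√2)) = 450645966*(6212 + √(92 + I*√2))/14599 = 2799412740792/14599 + 450645966*√(92 + I*√2)/14599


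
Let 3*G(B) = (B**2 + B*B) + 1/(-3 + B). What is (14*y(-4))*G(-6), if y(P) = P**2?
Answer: 144928/27 ≈ 5367.7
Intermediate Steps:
G(B) = 1/(3*(-3 + B)) + 2*B**2/3 (G(B) = ((B**2 + B*B) + 1/(-3 + B))/3 = ((B**2 + B**2) + 1/(-3 + B))/3 = (2*B**2 + 1/(-3 + B))/3 = (1/(-3 + B) + 2*B**2)/3 = 1/(3*(-3 + B)) + 2*B**2/3)
(14*y(-4))*G(-6) = (14*(-4)**2)*((1 - 6*(-6)**2 + 2*(-6)**3)/(3*(-3 - 6))) = (14*16)*((1/3)*(1 - 6*36 + 2*(-216))/(-9)) = 224*((1/3)*(-1/9)*(1 - 216 - 432)) = 224*((1/3)*(-1/9)*(-647)) = 224*(647/27) = 144928/27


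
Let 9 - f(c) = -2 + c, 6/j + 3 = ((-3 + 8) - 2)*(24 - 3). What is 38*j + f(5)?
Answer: 49/5 ≈ 9.8000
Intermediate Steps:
j = ⅒ (j = 6/(-3 + ((-3 + 8) - 2)*(24 - 3)) = 6/(-3 + (5 - 2)*21) = 6/(-3 + 3*21) = 6/(-3 + 63) = 6/60 = 6*(1/60) = ⅒ ≈ 0.10000)
f(c) = 11 - c (f(c) = 9 - (-2 + c) = 9 + (2 - c) = 11 - c)
38*j + f(5) = 38*(⅒) + (11 - 1*5) = 19/5 + (11 - 5) = 19/5 + 6 = 49/5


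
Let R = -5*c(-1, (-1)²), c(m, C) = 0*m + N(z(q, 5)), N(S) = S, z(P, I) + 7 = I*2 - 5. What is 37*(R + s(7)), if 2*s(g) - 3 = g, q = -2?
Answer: 555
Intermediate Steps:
z(P, I) = -12 + 2*I (z(P, I) = -7 + (I*2 - 5) = -7 + (2*I - 5) = -7 + (-5 + 2*I) = -12 + 2*I)
s(g) = 3/2 + g/2
c(m, C) = -2 (c(m, C) = 0*m + (-12 + 2*5) = 0 + (-12 + 10) = 0 - 2 = -2)
R = 10 (R = -5*(-2) = 10)
37*(R + s(7)) = 37*(10 + (3/2 + (½)*7)) = 37*(10 + (3/2 + 7/2)) = 37*(10 + 5) = 37*15 = 555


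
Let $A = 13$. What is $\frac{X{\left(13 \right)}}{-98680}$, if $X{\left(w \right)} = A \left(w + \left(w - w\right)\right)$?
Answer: $- \frac{169}{98680} \approx -0.0017126$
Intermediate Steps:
$X{\left(w \right)} = 13 w$ ($X{\left(w \right)} = 13 \left(w + \left(w - w\right)\right) = 13 \left(w + 0\right) = 13 w$)
$\frac{X{\left(13 \right)}}{-98680} = \frac{13 \cdot 13}{-98680} = 169 \left(- \frac{1}{98680}\right) = - \frac{169}{98680}$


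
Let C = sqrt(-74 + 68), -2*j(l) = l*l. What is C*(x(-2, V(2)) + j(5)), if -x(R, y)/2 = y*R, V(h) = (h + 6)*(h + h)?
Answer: 231*I*sqrt(6)/2 ≈ 282.92*I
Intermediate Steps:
V(h) = 2*h*(6 + h) (V(h) = (6 + h)*(2*h) = 2*h*(6 + h))
x(R, y) = -2*R*y (x(R, y) = -2*y*R = -2*R*y)
j(l) = -l**2/2 (j(l) = -l*l/2 = -l**2/2)
C = I*sqrt(6) (C = sqrt(-6) = I*sqrt(6) ≈ 2.4495*I)
C*(x(-2, V(2)) + j(5)) = (I*sqrt(6))*(-2*(-2)*2*2*(6 + 2) - 1/2*5**2) = (I*sqrt(6))*(-2*(-2)*2*2*8 - 1/2*25) = (I*sqrt(6))*(-2*(-2)*32 - 25/2) = (I*sqrt(6))*(128 - 25/2) = (I*sqrt(6))*(231/2) = 231*I*sqrt(6)/2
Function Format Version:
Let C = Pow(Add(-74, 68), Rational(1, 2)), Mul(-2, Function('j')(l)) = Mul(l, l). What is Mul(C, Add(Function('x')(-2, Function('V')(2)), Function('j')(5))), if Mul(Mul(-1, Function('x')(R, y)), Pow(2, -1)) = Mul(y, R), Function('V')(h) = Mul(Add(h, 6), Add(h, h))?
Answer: Mul(Rational(231, 2), I, Pow(6, Rational(1, 2))) ≈ Mul(282.92, I)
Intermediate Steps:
Function('V')(h) = Mul(2, h, Add(6, h)) (Function('V')(h) = Mul(Add(6, h), Mul(2, h)) = Mul(2, h, Add(6, h)))
Function('x')(R, y) = Mul(-2, R, y) (Function('x')(R, y) = Mul(-2, Mul(y, R)) = Mul(-2, Mul(R, y)) = Mul(-2, R, y))
Function('j')(l) = Mul(Rational(-1, 2), Pow(l, 2)) (Function('j')(l) = Mul(Rational(-1, 2), Mul(l, l)) = Mul(Rational(-1, 2), Pow(l, 2)))
C = Mul(I, Pow(6, Rational(1, 2))) (C = Pow(-6, Rational(1, 2)) = Mul(I, Pow(6, Rational(1, 2))) ≈ Mul(2.4495, I))
Mul(C, Add(Function('x')(-2, Function('V')(2)), Function('j')(5))) = Mul(Mul(I, Pow(6, Rational(1, 2))), Add(Mul(-2, -2, Mul(2, 2, Add(6, 2))), Mul(Rational(-1, 2), Pow(5, 2)))) = Mul(Mul(I, Pow(6, Rational(1, 2))), Add(Mul(-2, -2, Mul(2, 2, 8)), Mul(Rational(-1, 2), 25))) = Mul(Mul(I, Pow(6, Rational(1, 2))), Add(Mul(-2, -2, 32), Rational(-25, 2))) = Mul(Mul(I, Pow(6, Rational(1, 2))), Add(128, Rational(-25, 2))) = Mul(Mul(I, Pow(6, Rational(1, 2))), Rational(231, 2)) = Mul(Rational(231, 2), I, Pow(6, Rational(1, 2)))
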